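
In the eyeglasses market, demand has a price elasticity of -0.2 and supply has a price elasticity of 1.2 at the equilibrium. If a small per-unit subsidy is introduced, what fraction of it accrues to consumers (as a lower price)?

For a small subsidy around the equilibrium, the benefit split depends on the relative slopes, which at a point are proportional to the elasticities.
Buyer share = εs/(εs + |εd|) = 1.2/(1.2 + 0.2) = 6/7; seller share = |εd|/(εs + |εd|) = 1/7.

Consumer share = 6/7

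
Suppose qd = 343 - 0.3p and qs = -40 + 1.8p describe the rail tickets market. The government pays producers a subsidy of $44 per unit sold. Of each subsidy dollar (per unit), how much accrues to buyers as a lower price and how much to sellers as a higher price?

Pre-subsidy: 343 - 0.3p = -40 + 1.8p gives p* = 3830/21, q* = 2018/7.
With the subsidy, sellers receive ps = pb + 44 for each unit, where pb is the price buyers pay.
Supply in terms of pb becomes qs = -40 + 1.8(pb + 44) = 39.2 + 1.8pb. Setting this equal to demand: 343 - 0.3pb = 39.2 + 1.8pb, so pb = 434/3.
Sellers receive ps = 434/3 + 44 = 566/3; q' = 343 − 0.3·(434/3) = 299.6.
Buyers' price falls by p* − pb = 3830/21 − 434/3 = 264/7; sellers' price rises by ps − p* = 566/3 − 3830/21 = 44/7.

Buyers gain 264/7 per unit; sellers gain 44/7 per unit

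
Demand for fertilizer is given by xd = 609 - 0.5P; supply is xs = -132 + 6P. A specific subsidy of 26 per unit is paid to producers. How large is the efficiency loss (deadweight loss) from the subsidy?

Pre-subsidy: 609 - 0.5P = -132 + 6P gives P* = 114, x* = 552.
With the subsidy, sellers receive Ps = Pb + 26 for each unit, where Pb is the price buyers pay.
Supply in terms of Pb becomes xs = -132 + 6(Pb + 26) = 24 + 6Pb. Setting this equal to demand: 609 - 0.5Pb = 24 + 6Pb, so Pb = 90.
Sellers receive Ps = 90 + 26 = 116; x' = 609 − 0.5·90 = 564.
The subsidy expands output by 564 − 552 = 12 past the efficient level; on those units the gap between marginal cost and willingness to pay runs from 0 up to 26.
DWL = ½ × 26 × 12 = 156.

Deadweight loss = 156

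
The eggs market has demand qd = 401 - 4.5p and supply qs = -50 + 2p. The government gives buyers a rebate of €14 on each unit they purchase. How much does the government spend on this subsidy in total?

Government cost = 19684/13

Pre-subsidy: 401 - 4.5p = -50 + 2p gives p* = 902/13, q* = 1154/13.
With the rebate, buyers effectively pay pb = ps − 14, where ps is the price sellers receive.
Demand in terms of ps becomes qd = 401 − 4.5(ps − 14) = 464 - 4.5ps. Setting this equal to supply: 464 - 4.5ps = -50 + 2ps, so ps = 1028/13.
Buyers pay pb = 1028/13 − 14 = 846/13; q' = -50 + 2·(1028/13) = 1406/13.
Government outlay = subsidy × quantity = 14 × 1406/13 = 19684/13.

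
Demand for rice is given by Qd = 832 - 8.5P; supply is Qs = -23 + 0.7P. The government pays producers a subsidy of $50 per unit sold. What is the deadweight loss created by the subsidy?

Pre-subsidy: 832 - 8.5P = -23 + 0.7P gives P* = 4275/46, Q* = 3869/92.
With the subsidy, sellers receive Ps = Pb + 50 for each unit, where Pb is the price buyers pay.
Supply in terms of Pb becomes Qs = -23 + 0.7(Pb + 50) = 12 + 0.7Pb. Setting this equal to demand: 832 - 8.5Pb = 12 + 0.7Pb, so Pb = 2050/23.
Sellers receive Ps = 2050/23 + 50 = 3200/23; Q' = 832 − 8.5·(2050/23) = 1711/23.
The subsidy expands output by 1711/23 − 3869/92 = 2975/92 past the efficient level; on those units the gap between marginal cost and willingness to pay runs from 0 up to 50.
DWL = ½ × 50 × 2975/92 = 74375/92.

Deadweight loss = 74375/92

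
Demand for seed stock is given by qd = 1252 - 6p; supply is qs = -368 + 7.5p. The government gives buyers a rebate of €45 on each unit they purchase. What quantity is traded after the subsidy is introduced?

Pre-subsidy: 1252 - 6p = -368 + 7.5p gives p* = 120, q* = 532.
With the rebate, buyers effectively pay pb = ps − 45, where ps is the price sellers receive.
Demand in terms of ps becomes qd = 1252 − 6(ps − 45) = 1522 - 6ps. Setting this equal to supply: 1522 - 6ps = -368 + 7.5ps, so ps = 140.
Buyers pay pb = 140 − 45 = 95; q' = -368 + 7.5·140 = 682.

q' = 682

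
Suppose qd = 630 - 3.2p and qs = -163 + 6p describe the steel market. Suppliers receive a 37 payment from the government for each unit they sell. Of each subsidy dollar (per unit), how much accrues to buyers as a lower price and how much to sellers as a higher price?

Buyers gain 555/23 per unit; sellers gain 296/23 per unit

Pre-subsidy: 630 - 3.2p = -163 + 6p gives p* = 3965/46, q* = 8146/23.
With the subsidy, sellers receive ps = pb + 37 for each unit, where pb is the price buyers pay.
Supply in terms of pb becomes qs = -163 + 6(pb + 37) = 59 + 6pb. Setting this equal to demand: 630 - 3.2pb = 59 + 6pb, so pb = 2855/46.
Sellers receive ps = 2855/46 + 37 = 4557/46; q' = 630 − 3.2·(2855/46) = 9922/23.
Buyers' price falls by p* − pb = 3965/46 − 2855/46 = 555/23; sellers' price rises by ps − p* = 4557/46 − 3965/46 = 296/23.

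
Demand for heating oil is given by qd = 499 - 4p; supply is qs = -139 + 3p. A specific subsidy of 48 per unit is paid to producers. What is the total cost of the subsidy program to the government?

Pre-subsidy: 499 - 4p = -139 + 3p gives p* = 638/7, q* = 941/7.
With the subsidy, sellers receive ps = pb + 48 for each unit, where pb is the price buyers pay.
Supply in terms of pb becomes qs = -139 + 3(pb + 48) = 5 + 3pb. Setting this equal to demand: 499 - 4pb = 5 + 3pb, so pb = 494/7.
Sellers receive ps = 494/7 + 48 = 830/7; q' = 499 − 4·(494/7) = 1517/7.
Government outlay = subsidy × quantity = 48 × 1517/7 = 72816/7.

Government cost = 72816/7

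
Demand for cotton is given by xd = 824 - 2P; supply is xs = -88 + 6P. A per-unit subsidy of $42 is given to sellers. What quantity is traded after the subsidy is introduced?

Pre-subsidy: 824 - 2P = -88 + 6P gives P* = 114, x* = 596.
With the subsidy, sellers receive Ps = Pb + 42 for each unit, where Pb is the price buyers pay.
Supply in terms of Pb becomes xs = -88 + 6(Pb + 42) = 164 + 6Pb. Setting this equal to demand: 824 - 2Pb = 164 + 6Pb, so Pb = 82.5.
Sellers receive Ps = 82.5 + 42 = 124.5; x' = 824 − 2·82.5 = 659.

x' = 659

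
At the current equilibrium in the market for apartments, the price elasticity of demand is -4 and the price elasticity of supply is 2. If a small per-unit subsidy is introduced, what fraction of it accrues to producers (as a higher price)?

For a small subsidy around the equilibrium, the benefit split depends on the relative slopes, which at a point are proportional to the elasticities.
Buyer share = εs/(εs + |εd|) = 2/(2 + 4) = 1/3; seller share = |εd|/(εs + |εd|) = 2/3.
So producers capture 2/3 of the subsidy.

Producer share = 2/3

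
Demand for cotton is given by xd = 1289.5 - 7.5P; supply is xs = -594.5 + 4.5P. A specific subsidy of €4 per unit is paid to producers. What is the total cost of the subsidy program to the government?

Pre-subsidy: 1289.5 - 7.5P = -594.5 + 4.5P gives P* = 157, x* = 112.
With the subsidy, sellers receive Ps = Pb + 4 for each unit, where Pb is the price buyers pay.
Supply in terms of Pb becomes xs = -594.5 + 4.5(Pb + 4) = -576.5 + 4.5Pb. Setting this equal to demand: 1289.5 - 7.5Pb = -576.5 + 4.5Pb, so Pb = 155.5.
Sellers receive Ps = 155.5 + 4 = 159.5; x' = 1289.5 − 7.5·155.5 = 123.25.
Government outlay = subsidy × quantity = 4 × 123.25 = 493.

Government cost = €493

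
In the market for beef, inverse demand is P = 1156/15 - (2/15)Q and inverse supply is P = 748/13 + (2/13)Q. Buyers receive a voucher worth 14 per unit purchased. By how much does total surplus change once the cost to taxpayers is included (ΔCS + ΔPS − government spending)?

Pre-subsidy: 1156/15 - (2/15)Q = 748/13 + (2/13)Q gives Q* = 68 and P* = 68.
With the rebate, buyers effectively pay Pb = Ps − 14, where Ps is the price sellers receive.
On the curves, Pb = 1156/15 - (2/15)Q and Ps = 748/13 + (2/13)Q; the wedge Ps − Pb = 14 gives 748/13 + (2/13)Q − (1156/15 - (2/15)Q) = 14, so Q' = 116.75.
Then Pb = 1156/15 − (2/15)·116.75 = 61.5 and Ps = 748/13 + (2/13)·116.75 = 75.5.
ΔCS = ½(68 + 116.75)(68 − 61.5) = 600.4375; ΔPS = ½(68 + 116.75)(75.5 − 68) = 692.8125.
Government spending = 14 × 116.75 = 1634.5.
Net change = 600.4375 + 692.8125 − 1634.5 = -341.25. The loss equals the DWL triangle ½·14·48.75.

Net change in total surplus = -341.25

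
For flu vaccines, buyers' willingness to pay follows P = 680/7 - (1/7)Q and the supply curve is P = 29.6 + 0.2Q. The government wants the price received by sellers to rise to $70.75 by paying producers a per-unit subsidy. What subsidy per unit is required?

Required subsidy s = $3 per unit

At a seller price of 70.75, quantity supplied is -148 + 5·70.75 = 205.75.
Buyers absorb 205.75 only when they pay Pb = 680/7 − (1/7)·205.75 = 67.75.
s = Ps − Pb = 70.75 − 67.75 = 3.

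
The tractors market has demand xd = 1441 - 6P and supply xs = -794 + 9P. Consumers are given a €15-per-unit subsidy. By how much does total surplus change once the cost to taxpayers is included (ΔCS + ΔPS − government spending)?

Pre-subsidy: 1441 - 6P = -794 + 9P gives P* = 149, x* = 547.
With the rebate, buyers effectively pay Pb = Ps − 15, where Ps is the price sellers receive.
Demand in terms of Ps becomes xd = 1441 − 6(Ps − 15) = 1531 - 6Ps. Setting this equal to supply: 1531 - 6Ps = -794 + 9Ps, so Ps = 155.
Buyers pay Pb = 155 − 15 = 140; x' = -794 + 9·155 = 601.
ΔCS = ½(547 + 601)(149 − 140) = 5166; ΔPS = ½(547 + 601)(155 − 149) = 3444.
Government spending = 15 × 601 = 9015.
Net change = 5166 + 3444 − 9015 = -405. The loss equals the DWL triangle ½·15·54.

Net change in total surplus = -€405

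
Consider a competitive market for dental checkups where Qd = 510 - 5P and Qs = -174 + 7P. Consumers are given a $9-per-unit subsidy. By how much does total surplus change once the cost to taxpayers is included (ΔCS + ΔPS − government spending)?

Net change in total surplus = -$118.125

Pre-subsidy: 510 - 5P = -174 + 7P gives P* = 57, Q* = 225.
With the rebate, buyers effectively pay Pb = Ps − 9, where Ps is the price sellers receive.
Demand in terms of Ps becomes Qd = 510 − 5(Ps − 9) = 555 - 5Ps. Setting this equal to supply: 555 - 5Ps = -174 + 7Ps, so Ps = 60.75.
Buyers pay Pb = 60.75 − 9 = 51.75; Q' = -174 + 7·60.75 = 251.25.
ΔCS = ½(225 + 251.25)(57 − 51.75) = 1250.15625; ΔPS = ½(225 + 251.25)(60.75 − 57) = 892.96875.
Government spending = 9 × 251.25 = 2261.25.
Net change = 1250.15625 + 892.96875 − 2261.25 = -118.125. The loss equals the DWL triangle ½·9·26.25.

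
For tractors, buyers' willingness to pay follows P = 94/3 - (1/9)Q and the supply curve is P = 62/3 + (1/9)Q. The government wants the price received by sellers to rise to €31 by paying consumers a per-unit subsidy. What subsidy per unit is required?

At a seller price of 31, quantity supplied is -186 + 9·31 = 93.
Buyers absorb 93 only when they pay Pb = 94/3 − (1/9)·93 = 21.
s = Ps − Pb = 31 − 21 = 10.

Required subsidy s = €10 per unit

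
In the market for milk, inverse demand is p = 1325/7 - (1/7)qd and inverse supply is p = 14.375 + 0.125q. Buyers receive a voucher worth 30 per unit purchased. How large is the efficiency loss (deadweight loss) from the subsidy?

Deadweight loss = 1680

Pre-subsidy: 1325/7 - (1/7)q = 14.375 + 0.125q gives q* = 653 and p* = 96.
With the rebate, buyers effectively pay pb = ps − 30, where ps is the price sellers receive.
On the curves, pb = 1325/7 - (1/7)q and ps = 14.375 + 0.125q; the wedge ps − pb = 30 gives 14.375 + 0.125q − (1325/7 - (1/7)q) = 30, so q' = 765.
Then pb = 1325/7 − (1/7)·765 = 80 and ps = 14.375 + 0.125·765 = 110.
The subsidy expands output by 765 − 653 = 112 past the efficient level; on those units the gap between marginal cost and willingness to pay runs from 0 up to 30.
DWL = ½ × 30 × 112 = 1680.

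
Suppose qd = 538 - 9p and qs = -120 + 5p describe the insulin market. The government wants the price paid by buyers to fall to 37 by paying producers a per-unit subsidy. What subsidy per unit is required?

At a buyer price of 37, quantity demanded is 538 − 9·37 = 205.
Sellers supply 205 only when they receive ps with -120 + 5·ps = 205, i.e. ps = 65.
s = ps − pb = 65 − 37 = 28.

Required subsidy s = 28 per unit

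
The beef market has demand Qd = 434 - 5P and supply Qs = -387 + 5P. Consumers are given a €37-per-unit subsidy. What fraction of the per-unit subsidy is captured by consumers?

Consumer share = 0.5

Pre-subsidy: 434 - 5P = -387 + 5P gives P* = 82.1, Q* = 23.5.
With the rebate, buyers effectively pay Pb = Ps − 37, where Ps is the price sellers receive.
Demand in terms of Ps becomes Qd = 434 − 5(Ps − 37) = 619 - 5Ps. Setting this equal to supply: 619 - 5Ps = -387 + 5Ps, so Ps = 100.6.
Buyers pay Pb = 100.6 − 37 = 63.6; Q' = -387 + 5·100.6 = 116.
Buyers' price falls by P* − Pb = 82.1 − 63.6 = 18.5; sellers' price rises by Ps − P* = 100.6 − 82.1 = 18.5.
So consumers capture 18.5/37 = 0.5 of each unit of subsidy.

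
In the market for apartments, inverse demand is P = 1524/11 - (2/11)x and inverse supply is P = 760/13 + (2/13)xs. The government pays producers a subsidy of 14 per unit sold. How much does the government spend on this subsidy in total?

Government cost = 47089/12

Pre-subsidy: 1524/11 - (2/11)x = 760/13 + (2/13)x gives x* = 2863/12 and P* = 571/6.
With the subsidy, sellers receive Ps = Pb + 14 for each unit, where Pb is the price buyers pay.
On the curves, Pb = 1524/11 - (2/11)x and Ps = 760/13 + (2/13)x; the wedge Ps − Pb = 14 gives 760/13 + (2/13)x − (1524/11 - (2/11)x) = 14, so x' = 6727/24.
Then Pb = 1524/11 − (2/11)·(6727/24) = 1051/12 and Ps = 760/13 + (2/13)·(6727/24) = 1219/12.
Government outlay = subsidy × quantity = 14 × 6727/24 = 47089/12.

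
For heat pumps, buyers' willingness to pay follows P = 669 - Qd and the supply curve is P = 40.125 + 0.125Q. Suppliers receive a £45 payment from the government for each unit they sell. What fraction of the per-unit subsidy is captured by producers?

Producer share = 1/9

Pre-subsidy: 669 - Q = 40.125 + 0.125Q gives Q* = 559 and P* = 110.
With the subsidy, sellers receive Ps = Pb + 45 for each unit, where Pb is the price buyers pay.
On the curves, Pb = 669 - Q and Ps = 40.125 + 0.125Q; the wedge Ps − Pb = 45 gives 40.125 + 0.125Q − (669 - Q) = 45, so Q' = 599.
Then Pb = 669 − 1·599 = 70 and Ps = 40.125 + 0.125·599 = 115.
Buyers' price falls by P* − Pb = 110 − 70 = 40; sellers' price rises by Ps − P* = 115 − 110 = 5.
So producers capture 5/45 = 1/9 of each unit of subsidy.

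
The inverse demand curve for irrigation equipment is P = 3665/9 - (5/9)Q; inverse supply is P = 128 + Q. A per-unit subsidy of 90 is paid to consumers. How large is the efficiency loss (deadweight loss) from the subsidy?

Pre-subsidy: 3665/9 - (5/9)Q = 128 + Q gives Q* = 179.5 and P* = 307.5.
With the rebate, buyers effectively pay Pb = Ps − 90, where Ps is the price sellers receive.
On the curves, Pb = 3665/9 - (5/9)Q and Ps = 128 + Q; the wedge Ps − Pb = 90 gives 128 + Q − (3665/9 - (5/9)Q) = 90, so Q' = 3323/14.
Then Pb = 3665/9 − (5/9)·(3323/14) = 3855/14 and Ps = 128 + 1·(3323/14) = 5115/14.
The subsidy expands output by 3323/14 − 179.5 = 405/7 past the efficient level; on those units the gap between marginal cost and willingness to pay runs from 0 up to 90.
DWL = ½ × 90 × 405/7 = 18225/7.

Deadweight loss = 18225/7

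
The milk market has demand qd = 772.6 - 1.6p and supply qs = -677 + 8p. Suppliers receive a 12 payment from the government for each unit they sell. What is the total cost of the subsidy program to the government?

Pre-subsidy: 772.6 - 1.6p = -677 + 8p gives p* = 151, q* = 531.
With the subsidy, sellers receive ps = pb + 12 for each unit, where pb is the price buyers pay.
Supply in terms of pb becomes qs = -677 + 8(pb + 12) = -581 + 8pb. Setting this equal to demand: 772.6 - 1.6pb = -581 + 8pb, so pb = 141.
Sellers receive ps = 141 + 12 = 153; q' = 772.6 − 1.6·141 = 547.
Government outlay = subsidy × quantity = 12 × 547 = 6564.

Government cost = 6564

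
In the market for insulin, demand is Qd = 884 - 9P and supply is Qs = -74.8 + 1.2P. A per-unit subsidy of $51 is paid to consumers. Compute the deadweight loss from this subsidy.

Pre-subsidy: 884 - 9P = -74.8 + 1.2P gives P* = 94, Q* = 38.
With the rebate, buyers effectively pay Pb = Ps − 51, where Ps is the price sellers receive.
Demand in terms of Ps becomes Qd = 884 − 9(Ps − 51) = 1343 - 9Ps. Setting this equal to supply: 1343 - 9Ps = -74.8 + 1.2Ps, so Ps = 139.
Buyers pay Pb = 139 − 51 = 88; Q' = -74.8 + 1.2·139 = 92.
The subsidy expands output by 92 − 38 = 54 past the efficient level; on those units the gap between marginal cost and willingness to pay runs from 0 up to 51.
DWL = ½ × 51 × 54 = 1377.

Deadweight loss = $1377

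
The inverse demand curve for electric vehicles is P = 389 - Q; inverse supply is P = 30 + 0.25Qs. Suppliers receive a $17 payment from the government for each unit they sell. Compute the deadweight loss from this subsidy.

Deadweight loss = $115.6

Pre-subsidy: 389 - Q = 30 + 0.25Q gives Q* = 287.2 and P* = 101.8.
With the subsidy, sellers receive Ps = Pb + 17 for each unit, where Pb is the price buyers pay.
On the curves, Pb = 389 - Q and Ps = 30 + 0.25Q; the wedge Ps − Pb = 17 gives 30 + 0.25Q − (389 - Q) = 17, so Q' = 300.8.
Then Pb = 389 − 1·300.8 = 88.2 and Ps = 30 + 0.25·300.8 = 105.2.
The subsidy expands output by 300.8 − 287.2 = 13.6 past the efficient level; on those units the gap between marginal cost and willingness to pay runs from 0 up to 17.
DWL = ½ × 17 × 13.6 = 115.6.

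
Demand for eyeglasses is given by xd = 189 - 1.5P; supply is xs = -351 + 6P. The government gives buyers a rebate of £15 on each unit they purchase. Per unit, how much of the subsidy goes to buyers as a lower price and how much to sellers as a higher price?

Buyers gain £12 per unit; sellers gain £3 per unit

Pre-subsidy: 189 - 1.5P = -351 + 6P gives P* = 72, x* = 81.
With the rebate, buyers effectively pay Pb = Ps − 15, where Ps is the price sellers receive.
Demand in terms of Ps becomes xd = 189 − 1.5(Ps − 15) = 211.5 - 1.5Ps. Setting this equal to supply: 211.5 - 1.5Ps = -351 + 6Ps, so Ps = 75.
Buyers pay Pb = 75 − 15 = 60; x' = -351 + 6·75 = 99.
Buyers' price falls by P* − Pb = 72 − 60 = 12; sellers' price rises by Ps − P* = 75 − 72 = 3.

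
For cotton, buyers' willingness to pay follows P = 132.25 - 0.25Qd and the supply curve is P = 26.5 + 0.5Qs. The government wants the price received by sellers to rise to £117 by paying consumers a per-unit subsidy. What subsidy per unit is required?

Required subsidy s = £30 per unit

At a seller price of 117, quantity supplied is -53 + 2·117 = 181.
Buyers absorb 181 only when they pay Pb = 132.25 − 0.25·181 = 87.
s = Ps − Pb = 117 − 87 = 30.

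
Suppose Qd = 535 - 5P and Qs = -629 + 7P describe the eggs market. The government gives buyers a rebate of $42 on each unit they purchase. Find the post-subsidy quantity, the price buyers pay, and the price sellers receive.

Pre-subsidy: 535 - 5P = -629 + 7P gives P* = 97, Q* = 50.
With the rebate, buyers effectively pay Pb = Ps − 42, where Ps is the price sellers receive.
Demand in terms of Ps becomes Qd = 535 − 5(Ps − 42) = 745 - 5Ps. Setting this equal to supply: 745 - 5Ps = -629 + 7Ps, so Ps = 114.5.
Buyers pay Pb = 114.5 − 42 = 72.5; Q' = -629 + 7·114.5 = 172.5.

Q' = 172.5; buyers pay $72.5; sellers receive $114.5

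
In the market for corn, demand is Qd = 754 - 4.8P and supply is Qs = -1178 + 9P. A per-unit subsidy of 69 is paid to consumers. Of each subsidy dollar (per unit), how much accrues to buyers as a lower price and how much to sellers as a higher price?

Buyers gain 45 per unit; sellers gain 24 per unit

Pre-subsidy: 754 - 4.8P = -1178 + 9P gives P* = 140, Q* = 82.
With the rebate, buyers effectively pay Pb = Ps − 69, where Ps is the price sellers receive.
Demand in terms of Ps becomes Qd = 754 − 4.8(Ps − 69) = 1085.2 - 4.8Ps. Setting this equal to supply: 1085.2 - 4.8Ps = -1178 + 9Ps, so Ps = 164.
Buyers pay Pb = 164 − 69 = 95; Q' = -1178 + 9·164 = 298.
Buyers' price falls by P* − Pb = 140 − 95 = 45; sellers' price rises by Ps − P* = 164 − 140 = 24.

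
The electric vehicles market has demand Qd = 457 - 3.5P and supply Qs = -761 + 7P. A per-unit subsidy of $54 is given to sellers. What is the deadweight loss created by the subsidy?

Deadweight loss = $3402

Pre-subsidy: 457 - 3.5P = -761 + 7P gives P* = 116, Q* = 51.
With the subsidy, sellers receive Ps = Pb + 54 for each unit, where Pb is the price buyers pay.
Supply in terms of Pb becomes Qs = -761 + 7(Pb + 54) = -383 + 7Pb. Setting this equal to demand: 457 - 3.5Pb = -383 + 7Pb, so Pb = 80.
Sellers receive Ps = 80 + 54 = 134; Q' = 457 − 3.5·80 = 177.
The subsidy expands output by 177 − 51 = 126 past the efficient level; on those units the gap between marginal cost and willingness to pay runs from 0 up to 54.
DWL = ½ × 54 × 126 = 3402.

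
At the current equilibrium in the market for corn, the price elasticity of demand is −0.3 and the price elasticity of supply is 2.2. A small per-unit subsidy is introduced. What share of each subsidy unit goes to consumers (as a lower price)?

For a small subsidy around the equilibrium, the benefit split depends on the relative slopes, which at a point are proportional to the elasticities.
Buyer share = εs/(εs + |εd|) = 2.2/(2.2 + 0.3) = 0.88; seller share = |εd|/(εs + |εd|) = 0.12.

Consumer share = 0.88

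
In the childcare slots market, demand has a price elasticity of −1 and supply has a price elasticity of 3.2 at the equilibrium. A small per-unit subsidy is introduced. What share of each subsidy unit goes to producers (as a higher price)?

Producer share = 5/21

For a small subsidy around the equilibrium, the benefit split depends on the relative slopes, which at a point are proportional to the elasticities.
Buyer share = εs/(εs + |εd|) = 3.2/(3.2 + 1) = 16/21; seller share = |εd|/(εs + |εd|) = 5/21.
So producers capture 5/21 of the subsidy.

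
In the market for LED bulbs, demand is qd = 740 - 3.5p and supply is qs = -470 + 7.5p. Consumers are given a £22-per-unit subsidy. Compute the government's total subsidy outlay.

Pre-subsidy: 740 - 3.5p = -470 + 7.5p gives p* = 110, q* = 355.
With the rebate, buyers effectively pay pb = ps − 22, where ps is the price sellers receive.
Demand in terms of ps becomes qd = 740 − 3.5(ps − 22) = 817 - 3.5ps. Setting this equal to supply: 817 - 3.5ps = -470 + 7.5ps, so ps = 117.
Buyers pay pb = 117 − 22 = 95; q' = -470 + 7.5·117 = 407.5.
Government outlay = subsidy × quantity = 22 × 407.5 = 8965.

Government cost = £8965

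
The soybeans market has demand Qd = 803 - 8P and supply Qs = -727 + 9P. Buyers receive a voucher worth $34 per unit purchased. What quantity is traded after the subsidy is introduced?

Q' = 227

Pre-subsidy: 803 - 8P = -727 + 9P gives P* = 90, Q* = 83.
With the rebate, buyers effectively pay Pb = Ps − 34, where Ps is the price sellers receive.
Demand in terms of Ps becomes Qd = 803 − 8(Ps − 34) = 1075 - 8Ps. Setting this equal to supply: 1075 - 8Ps = -727 + 9Ps, so Ps = 106.
Buyers pay Pb = 106 − 34 = 72; Q' = -727 + 9·106 = 227.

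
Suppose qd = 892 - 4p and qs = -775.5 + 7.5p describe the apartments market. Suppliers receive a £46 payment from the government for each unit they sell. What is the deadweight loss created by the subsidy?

Pre-subsidy: 892 - 4p = -775.5 + 7.5p gives p* = 145, q* = 312.
With the subsidy, sellers receive ps = pb + 46 for each unit, where pb is the price buyers pay.
Supply in terms of pb becomes qs = -775.5 + 7.5(pb + 46) = -430.5 + 7.5pb. Setting this equal to demand: 892 - 4pb = -430.5 + 7.5pb, so pb = 115.
Sellers receive ps = 115 + 46 = 161; q' = 892 − 4·115 = 432.
The subsidy expands output by 432 − 312 = 120 past the efficient level; on those units the gap between marginal cost and willingness to pay runs from 0 up to 46.
DWL = ½ × 46 × 120 = 2760.

Deadweight loss = £2760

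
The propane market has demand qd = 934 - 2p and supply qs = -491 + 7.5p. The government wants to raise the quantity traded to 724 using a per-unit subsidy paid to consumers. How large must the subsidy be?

Required subsidy s = 57 per unit

At q = 724, invert demand for the buyer price: pb = (934 − 724)/2 = 105; invert supply for the seller price: ps = (724 − (-491))/7.5 = 162.
The subsidy must fill the gap: s = ps − pb = 162 − 105 = 57.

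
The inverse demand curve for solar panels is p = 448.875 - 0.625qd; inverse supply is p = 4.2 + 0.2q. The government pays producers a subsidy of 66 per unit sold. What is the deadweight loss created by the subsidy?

Deadweight loss = 2640

Pre-subsidy: 448.875 - 0.625q = 4.2 + 0.2q gives q* = 539 and p* = 112.
With the subsidy, sellers receive ps = pb + 66 for each unit, where pb is the price buyers pay.
On the curves, pb = 448.875 - 0.625q and ps = 4.2 + 0.2q; the wedge ps − pb = 66 gives 4.2 + 0.2q − (448.875 - 0.625q) = 66, so q' = 619.
Then pb = 448.875 − 0.625·619 = 62 and ps = 4.2 + 0.2·619 = 128.
The subsidy expands output by 619 − 539 = 80 past the efficient level; on those units the gap between marginal cost and willingness to pay runs from 0 up to 66.
DWL = ½ × 66 × 80 = 2640.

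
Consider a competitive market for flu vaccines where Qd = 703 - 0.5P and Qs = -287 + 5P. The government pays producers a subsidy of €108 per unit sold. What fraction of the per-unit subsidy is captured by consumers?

Consumer share = 10/11

Pre-subsidy: 703 - 0.5P = -287 + 5P gives P* = 180, Q* = 613.
With the subsidy, sellers receive Ps = Pb + 108 for each unit, where Pb is the price buyers pay.
Supply in terms of Pb becomes Qs = -287 + 5(Pb + 108) = 253 + 5Pb. Setting this equal to demand: 703 - 0.5Pb = 253 + 5Pb, so Pb = 900/11.
Sellers receive Ps = 900/11 + 108 = 2088/11; Q' = 703 − 0.5·(900/11) = 7283/11.
Buyers' price falls by P* − Pb = 180 − 900/11 = 1080/11; sellers' price rises by Ps − P* = 2088/11 − 180 = 108/11.
So consumers capture (1080/11)/108 = 10/11 of each unit of subsidy.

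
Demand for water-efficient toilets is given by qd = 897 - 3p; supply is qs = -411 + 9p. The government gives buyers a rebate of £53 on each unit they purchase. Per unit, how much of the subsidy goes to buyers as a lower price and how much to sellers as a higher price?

Buyers gain £39.75 per unit; sellers gain £13.25 per unit

Pre-subsidy: 897 - 3p = -411 + 9p gives p* = 109, q* = 570.
With the rebate, buyers effectively pay pb = ps − 53, where ps is the price sellers receive.
Demand in terms of ps becomes qd = 897 − 3(ps − 53) = 1056 - 3ps. Setting this equal to supply: 1056 - 3ps = -411 + 9ps, so ps = 122.25.
Buyers pay pb = 122.25 − 53 = 69.25; q' = -411 + 9·122.25 = 689.25.
Buyers' price falls by p* − pb = 109 − 69.25 = 39.75; sellers' price rises by ps − p* = 122.25 − 109 = 13.25.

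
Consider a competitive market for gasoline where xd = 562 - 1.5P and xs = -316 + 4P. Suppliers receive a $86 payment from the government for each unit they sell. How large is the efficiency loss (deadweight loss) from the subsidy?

Deadweight loss = 44376/11

Pre-subsidy: 562 - 1.5P = -316 + 4P gives P* = 1756/11, x* = 3548/11.
With the subsidy, sellers receive Ps = Pb + 86 for each unit, where Pb is the price buyers pay.
Supply in terms of Pb becomes xs = -316 + 4(Pb + 86) = 28 + 4Pb. Setting this equal to demand: 562 - 1.5Pb = 28 + 4Pb, so Pb = 1068/11.
Sellers receive Ps = 1068/11 + 86 = 2014/11; x' = 562 − 1.5·(1068/11) = 4580/11.
The subsidy expands output by 4580/11 − 3548/11 = 1032/11 past the efficient level; on those units the gap between marginal cost and willingness to pay runs from 0 up to 86.
DWL = ½ × 86 × 1032/11 = 44376/11.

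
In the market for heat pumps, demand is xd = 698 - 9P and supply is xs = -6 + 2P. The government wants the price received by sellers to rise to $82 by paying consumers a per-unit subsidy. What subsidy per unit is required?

At a seller price of 82, quantity supplied is -6 + 2·82 = 158.
Buyers absorb 158 only when they pay Pb with 698 − 9·Pb = 158, i.e. Pb = 60.
s = Ps − Pb = 82 − 60 = 22.

Required subsidy s = $22 per unit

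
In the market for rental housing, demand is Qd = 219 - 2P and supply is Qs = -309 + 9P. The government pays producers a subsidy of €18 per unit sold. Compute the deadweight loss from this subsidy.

Pre-subsidy: 219 - 2P = -309 + 9P gives P* = 48, Q* = 123.
With the subsidy, sellers receive Ps = Pb + 18 for each unit, where Pb is the price buyers pay.
Supply in terms of Pb becomes Qs = -309 + 9(Pb + 18) = -147 + 9Pb. Setting this equal to demand: 219 - 2Pb = -147 + 9Pb, so Pb = 366/11.
Sellers receive Ps = 366/11 + 18 = 564/11; Q' = 219 − 2·(366/11) = 1677/11.
The subsidy expands output by 1677/11 − 123 = 324/11 past the efficient level; on those units the gap between marginal cost and willingness to pay runs from 0 up to 18.
DWL = ½ × 18 × 324/11 = 2916/11.

Deadweight loss = 2916/11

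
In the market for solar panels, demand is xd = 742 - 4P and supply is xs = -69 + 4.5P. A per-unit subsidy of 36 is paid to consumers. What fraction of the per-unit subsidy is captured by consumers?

Consumer share = 9/17

Pre-subsidy: 742 - 4P = -69 + 4.5P gives P* = 1622/17, x* = 6126/17.
With the rebate, buyers effectively pay Pb = Ps − 36, where Ps is the price sellers receive.
Demand in terms of Ps becomes xd = 742 − 4(Ps − 36) = 886 - 4Ps. Setting this equal to supply: 886 - 4Ps = -69 + 4.5Ps, so Ps = 1910/17.
Buyers pay Pb = 1910/17 − 36 = 1298/17; x' = -69 + 4.5·(1910/17) = 7422/17.
Buyers' price falls by P* − Pb = 1622/17 − 1298/17 = 324/17; sellers' price rises by Ps − P* = 1910/17 − 1622/17 = 288/17.
So consumers capture (324/17)/36 = 9/17 of each unit of subsidy.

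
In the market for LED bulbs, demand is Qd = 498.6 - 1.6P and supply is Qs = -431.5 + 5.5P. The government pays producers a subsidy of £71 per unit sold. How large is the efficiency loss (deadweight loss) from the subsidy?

Deadweight loss = £3124

Pre-subsidy: 498.6 - 1.6P = -431.5 + 5.5P gives P* = 131, Q* = 289.
With the subsidy, sellers receive Ps = Pb + 71 for each unit, where Pb is the price buyers pay.
Supply in terms of Pb becomes Qs = -431.5 + 5.5(Pb + 71) = -41 + 5.5Pb. Setting this equal to demand: 498.6 - 1.6Pb = -41 + 5.5Pb, so Pb = 76.
Sellers receive Ps = 76 + 71 = 147; Q' = 498.6 − 1.6·76 = 377.
The subsidy expands output by 377 − 289 = 88 past the efficient level; on those units the gap between marginal cost and willingness to pay runs from 0 up to 71.
DWL = ½ × 71 × 88 = 3124.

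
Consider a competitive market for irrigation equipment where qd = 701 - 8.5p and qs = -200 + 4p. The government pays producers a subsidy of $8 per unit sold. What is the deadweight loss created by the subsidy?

Deadweight loss = $87.04

Pre-subsidy: 701 - 8.5p = -200 + 4p gives p* = 72.08, q* = 88.32.
With the subsidy, sellers receive ps = pb + 8 for each unit, where pb is the price buyers pay.
Supply in terms of pb becomes qs = -200 + 4(pb + 8) = -168 + 4pb. Setting this equal to demand: 701 - 8.5pb = -168 + 4pb, so pb = 69.52.
Sellers receive ps = 69.52 + 8 = 77.52; q' = 701 − 8.5·69.52 = 110.08.
The subsidy expands output by 110.08 − 88.32 = 21.76 past the efficient level; on those units the gap between marginal cost and willingness to pay runs from 0 up to 8.
DWL = ½ × 8 × 21.76 = 87.04.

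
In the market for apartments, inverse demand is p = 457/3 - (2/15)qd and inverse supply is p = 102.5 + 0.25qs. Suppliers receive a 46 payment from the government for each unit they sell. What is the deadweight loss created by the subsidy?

Pre-subsidy: 457/3 - (2/15)q = 102.5 + 0.25q gives q* = 130 and p* = 135.
With the subsidy, sellers receive ps = pb + 46 for each unit, where pb is the price buyers pay.
On the curves, pb = 457/3 - (2/15)q and ps = 102.5 + 0.25q; the wedge ps − pb = 46 gives 102.5 + 0.25q − (457/3 - (2/15)q) = 46, so q' = 250.
Then pb = 457/3 − (2/15)·250 = 119 and ps = 102.5 + 0.25·250 = 165.
The subsidy expands output by 250 − 130 = 120 past the efficient level; on those units the gap between marginal cost and willingness to pay runs from 0 up to 46.
DWL = ½ × 46 × 120 = 2760.

Deadweight loss = 2760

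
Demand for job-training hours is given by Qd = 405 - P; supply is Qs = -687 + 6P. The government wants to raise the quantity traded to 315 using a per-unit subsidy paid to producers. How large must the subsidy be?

Required subsidy s = 77 per unit

At Q = 315, invert demand for the buyer price: Pb = (405 − 315)/1 = 90; invert supply for the seller price: Ps = (315 − (-687))/6 = 167.
The subsidy must fill the gap: s = Ps − Pb = 167 − 90 = 77.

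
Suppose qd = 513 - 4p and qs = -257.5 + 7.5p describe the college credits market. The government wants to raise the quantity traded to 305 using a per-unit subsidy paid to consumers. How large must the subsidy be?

Required subsidy s = 23 per unit

At q = 305, invert demand for the buyer price: pb = (513 − 305)/4 = 52; invert supply for the seller price: ps = (305 − (-257.5))/7.5 = 75.
The subsidy must fill the gap: s = ps − pb = 75 − 52 = 23.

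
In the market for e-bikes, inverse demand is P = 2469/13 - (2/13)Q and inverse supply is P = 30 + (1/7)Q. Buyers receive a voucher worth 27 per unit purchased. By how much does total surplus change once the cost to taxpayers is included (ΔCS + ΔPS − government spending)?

Net change in total surplus = -1228.5

Pre-subsidy: 2469/13 - (2/13)Q = 30 + (1/7)Q gives Q* = 539 and P* = 107.
With the rebate, buyers effectively pay Pb = Ps − 27, where Ps is the price sellers receive.
On the curves, Pb = 2469/13 - (2/13)Q and Ps = 30 + (1/7)Q; the wedge Ps − Pb = 27 gives 30 + (1/7)Q − (2469/13 - (2/13)Q) = 27, so Q' = 630.
Then Pb = 2469/13 − (2/13)·630 = 93 and Ps = 30 + (1/7)·630 = 120.
ΔCS = ½(539 + 630)(107 − 93) = 8183; ΔPS = ½(539 + 630)(120 − 107) = 7598.5.
Government spending = 27 × 630 = 17010.
Net change = 8183 + 7598.5 − 17010 = -1228.5. The loss equals the DWL triangle ½·27·91.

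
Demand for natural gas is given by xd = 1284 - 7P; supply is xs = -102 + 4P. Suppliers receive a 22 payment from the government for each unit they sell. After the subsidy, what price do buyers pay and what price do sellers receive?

Pre-subsidy: 1284 - 7P = -102 + 4P gives P* = 126, x* = 402.
With the subsidy, sellers receive Ps = Pb + 22 for each unit, where Pb is the price buyers pay.
Supply in terms of Pb becomes xs = -102 + 4(Pb + 22) = -14 + 4Pb. Setting this equal to demand: 1284 - 7Pb = -14 + 4Pb, so Pb = 118.
Sellers receive Ps = 118 + 22 = 140; x' = 1284 − 7·118 = 458.

Buyers pay 118; sellers receive 140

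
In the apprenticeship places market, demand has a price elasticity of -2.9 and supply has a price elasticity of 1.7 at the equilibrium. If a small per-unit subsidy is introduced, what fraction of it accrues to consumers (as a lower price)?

Consumer share = 17/46

For a small subsidy around the equilibrium, the benefit split depends on the relative slopes, which at a point are proportional to the elasticities.
Buyer share = εs/(εs + |εd|) = 1.7/(1.7 + 2.9) = 17/46; seller share = |εd|/(εs + |εd|) = 29/46.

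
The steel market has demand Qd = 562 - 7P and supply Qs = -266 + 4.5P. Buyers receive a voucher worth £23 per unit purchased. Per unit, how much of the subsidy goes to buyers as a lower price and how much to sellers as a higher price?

Buyers gain £9 per unit; sellers gain £14 per unit

Pre-subsidy: 562 - 7P = -266 + 4.5P gives P* = 72, Q* = 58.
With the rebate, buyers effectively pay Pb = Ps − 23, where Ps is the price sellers receive.
Demand in terms of Ps becomes Qd = 562 − 7(Ps − 23) = 723 - 7Ps. Setting this equal to supply: 723 - 7Ps = -266 + 4.5Ps, so Ps = 86.
Buyers pay Pb = 86 − 23 = 63; Q' = -266 + 4.5·86 = 121.
Buyers' price falls by P* − Pb = 72 − 63 = 9; sellers' price rises by Ps − P* = 86 − 72 = 14.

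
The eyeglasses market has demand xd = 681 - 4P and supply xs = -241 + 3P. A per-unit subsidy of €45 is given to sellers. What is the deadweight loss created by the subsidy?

Pre-subsidy: 681 - 4P = -241 + 3P gives P* = 922/7, x* = 1079/7.
With the subsidy, sellers receive Ps = Pb + 45 for each unit, where Pb is the price buyers pay.
Supply in terms of Pb becomes xs = -241 + 3(Pb + 45) = -106 + 3Pb. Setting this equal to demand: 681 - 4Pb = -106 + 3Pb, so Pb = 787/7.
Sellers receive Ps = 787/7 + 45 = 1102/7; x' = 681 − 4·(787/7) = 1619/7.
The subsidy expands output by 1619/7 − 1079/7 = 540/7 past the efficient level; on those units the gap between marginal cost and willingness to pay runs from 0 up to 45.
DWL = ½ × 45 × 540/7 = 12150/7.

Deadweight loss = 12150/7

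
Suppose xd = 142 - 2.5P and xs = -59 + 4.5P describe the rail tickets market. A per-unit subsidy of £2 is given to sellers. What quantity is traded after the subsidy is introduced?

Pre-subsidy: 142 - 2.5P = -59 + 4.5P gives P* = 201/7, x* = 983/14.
With the subsidy, sellers receive Ps = Pb + 2 for each unit, where Pb is the price buyers pay.
Supply in terms of Pb becomes xs = -59 + 4.5(Pb + 2) = -50 + 4.5Pb. Setting this equal to demand: 142 - 2.5Pb = -50 + 4.5Pb, so Pb = 192/7.
Sellers receive Ps = 192/7 + 2 = 206/7; x' = 142 − 2.5·(192/7) = 514/7.

x' = 514/7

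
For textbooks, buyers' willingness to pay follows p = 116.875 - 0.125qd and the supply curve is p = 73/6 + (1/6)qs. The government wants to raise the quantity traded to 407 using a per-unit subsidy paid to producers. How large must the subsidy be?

Required subsidy s = 14 per unit

At q = 407, from the demand curve buyers pay pb = 116.875 − 0.125·407 = 66; from the supply curve sellers need ps = 73/6 + (1/6)·407 = 80.
The subsidy must fill the gap: s = ps − pb = 80 − 66 = 14.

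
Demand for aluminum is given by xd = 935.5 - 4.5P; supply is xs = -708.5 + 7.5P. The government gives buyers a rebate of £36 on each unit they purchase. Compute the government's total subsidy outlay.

Pre-subsidy: 935.5 - 4.5P = -708.5 + 7.5P gives P* = 137, x* = 319.
With the rebate, buyers effectively pay Pb = Ps − 36, where Ps is the price sellers receive.
Demand in terms of Ps becomes xd = 935.5 − 4.5(Ps − 36) = 1097.5 - 4.5Ps. Setting this equal to supply: 1097.5 - 4.5Ps = -708.5 + 7.5Ps, so Ps = 150.5.
Buyers pay Pb = 150.5 − 36 = 114.5; x' = -708.5 + 7.5·150.5 = 420.25.
Government outlay = subsidy × quantity = 36 × 420.25 = 15129.

Government cost = £15129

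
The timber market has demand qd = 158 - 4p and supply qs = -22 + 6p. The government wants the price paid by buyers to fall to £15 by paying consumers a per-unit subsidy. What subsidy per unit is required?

Required subsidy s = £5 per unit

At a buyer price of 15, quantity demanded is 158 − 4·15 = 98.
Sellers supply 98 only when they receive ps with -22 + 6·ps = 98, i.e. ps = 20.
s = ps − pb = 20 − 15 = 5.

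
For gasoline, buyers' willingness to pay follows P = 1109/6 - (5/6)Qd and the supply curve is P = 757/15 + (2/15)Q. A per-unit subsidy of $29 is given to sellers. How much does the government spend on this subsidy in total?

Government cost = $4901

Pre-subsidy: 1109/6 - (5/6)Q = 757/15 + (2/15)Q gives Q* = 139 and P* = 69.
With the subsidy, sellers receive Ps = Pb + 29 for each unit, where Pb is the price buyers pay.
On the curves, Pb = 1109/6 - (5/6)Q and Ps = 757/15 + (2/15)Q; the wedge Ps − Pb = 29 gives 757/15 + (2/15)Q − (1109/6 - (5/6)Q) = 29, so Q' = 169.
Then Pb = 1109/6 − (5/6)·169 = 44 and Ps = 757/15 + (2/15)·169 = 73.
Government outlay = subsidy × quantity = 29 × 169 = 4901.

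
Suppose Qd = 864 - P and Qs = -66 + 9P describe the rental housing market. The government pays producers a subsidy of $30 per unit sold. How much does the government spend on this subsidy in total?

Pre-subsidy: 864 - P = -66 + 9P gives P* = 93, Q* = 771.
With the subsidy, sellers receive Ps = Pb + 30 for each unit, where Pb is the price buyers pay.
Supply in terms of Pb becomes Qs = -66 + 9(Pb + 30) = 204 + 9Pb. Setting this equal to demand: 864 - Pb = 204 + 9Pb, so Pb = 66.
Sellers receive Ps = 66 + 30 = 96; Q' = 864 − 1·66 = 798.
Government outlay = subsidy × quantity = 30 × 798 = 23940.

Government cost = $23940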